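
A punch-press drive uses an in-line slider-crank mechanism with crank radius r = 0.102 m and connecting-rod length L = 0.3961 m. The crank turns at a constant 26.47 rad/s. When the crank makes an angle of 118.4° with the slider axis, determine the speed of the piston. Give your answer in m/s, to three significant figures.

ω = 26.47 rad/s
For an in-line slider-crank, x = r cosθ + √(L² − r² sin²θ), so v = −rω sinθ·[1 + r cosθ/√(L² − r² sin²θ)].
With r = 0.102 m, L = 0.3961 m, θ = 118.4°: √(L² − r² sin²θ) = 0.3858 m.
v = −0.102·26.47·0.87965·[1 + 0.102·-0.47562/0.3858] = -2.0763 m/s.
|v| = 2.0763 m/s.

2.08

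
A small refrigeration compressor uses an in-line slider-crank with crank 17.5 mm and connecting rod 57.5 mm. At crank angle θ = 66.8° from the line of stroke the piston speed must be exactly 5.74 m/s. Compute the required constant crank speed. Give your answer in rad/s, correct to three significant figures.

For an in-line slider-crank, |v_piston| = rω|sinθ|·[1 + r cosθ/√(L² − r² sin²θ)].
With r = 0.0175 m, L = 0.0575 m, θ = 66.8°: the bracketed kinematic factor |dx/dθ| = 0.018094 m.
ω = v/|dx/dθ| = 5.74/0.018094 = 317.24 rad/s.

317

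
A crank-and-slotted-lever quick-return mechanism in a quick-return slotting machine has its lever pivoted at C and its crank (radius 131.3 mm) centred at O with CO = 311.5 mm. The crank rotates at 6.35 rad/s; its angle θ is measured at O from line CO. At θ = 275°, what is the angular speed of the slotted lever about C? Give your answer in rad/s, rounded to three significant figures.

ω = 6.35 rad/s
Crank pin A relative to C: A = (d + r cosθ, r sinθ); lever angle φ = atan2(r sinθ, d + r cosθ).
Differentiating tanφ: φ̇ = rω(d cosθ + r)/(d² + r² + 2dr cosθ).
d² + r² + 2dr cosθ = |CA|² = 0.121401 m²;  d cosθ + r = +0.15845 m.
|ω_lever| = |0.1313·6.35·+0.15845| / 0.121401 = 1.0882 rad/s.

1.09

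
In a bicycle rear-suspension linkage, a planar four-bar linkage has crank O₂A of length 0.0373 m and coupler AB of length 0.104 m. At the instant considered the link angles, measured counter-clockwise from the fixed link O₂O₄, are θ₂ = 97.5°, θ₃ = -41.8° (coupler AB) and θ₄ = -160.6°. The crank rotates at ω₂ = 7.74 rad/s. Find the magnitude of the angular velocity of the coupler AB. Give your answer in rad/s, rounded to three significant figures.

3.10

ω₂ = 7.74 rad/s
Differentiating the loop-closure r₂e^{iθ₂}+r₃e^{iθ₃}=r₁+r₄e^{iθ₄} gives r₂ω₂e^{iθ₂}+r₃ω₃e^{iθ₃}=r₄ω₄e^{iθ₄}.
Eliminating the other unknown: ω₃ = r₂ω₂ sin(θ₄−θ₂) / [r₃ sin(θ₃−θ₄)].
Numerator sine = +0.97851; denominator sine = +0.87631.
Result = 0.0373·7.74·(+0.97851) / (0.104·(+0.87631)) = +3.0997 rad/s; magnitude 3.0997 rad/s.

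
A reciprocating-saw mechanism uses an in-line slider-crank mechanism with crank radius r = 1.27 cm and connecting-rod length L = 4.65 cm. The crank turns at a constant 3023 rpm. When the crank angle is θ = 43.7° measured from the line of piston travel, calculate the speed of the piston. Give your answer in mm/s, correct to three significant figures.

ω = 2π·3023/60 = 316.6 rad/s
For an in-line slider-crank, x = r cosθ + √(L² − r² sin²θ), so v = −rω sinθ·[1 + r cosθ/√(L² − r² sin²θ)].
With r = 0.0127 m, L = 0.0465 m, θ = 43.7°: √(L² − r² sin²θ) = 0.045665 m.
v = −0.0127·316.6·0.69088·[1 + 0.0127·0.72297/0.045665] = -3.3361 m/s.
|v| = 3.3361 m/s = 3336.1 mm/s.

3340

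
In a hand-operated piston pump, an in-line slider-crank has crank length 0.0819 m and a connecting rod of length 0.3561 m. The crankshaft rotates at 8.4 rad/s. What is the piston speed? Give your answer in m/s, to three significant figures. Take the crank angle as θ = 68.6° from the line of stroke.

0.696

ω = 8.4 rad/s
For an in-line slider-crank, x = r cosθ + √(L² − r² sin²θ), so v = −rω sinθ·[1 + r cosθ/√(L² − r² sin²θ)].
With r = 0.0819 m, L = 0.3561 m, θ = 68.6°: √(L² − r² sin²θ) = 0.34784 m.
v = −0.0819·8.4·0.93106·[1 + 0.0819·0.36488/0.34784] = -0.69556 m/s.
|v| = 0.69556 m/s.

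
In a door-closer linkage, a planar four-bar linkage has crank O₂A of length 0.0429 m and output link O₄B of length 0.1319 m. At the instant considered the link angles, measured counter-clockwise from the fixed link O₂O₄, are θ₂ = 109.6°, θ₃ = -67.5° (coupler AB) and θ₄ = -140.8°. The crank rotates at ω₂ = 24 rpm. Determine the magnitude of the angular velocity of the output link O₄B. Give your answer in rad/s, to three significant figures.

0.0432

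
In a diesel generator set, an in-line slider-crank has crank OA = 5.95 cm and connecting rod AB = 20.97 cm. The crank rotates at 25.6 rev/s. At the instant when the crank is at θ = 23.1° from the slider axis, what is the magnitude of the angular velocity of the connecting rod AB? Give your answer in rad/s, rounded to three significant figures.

42.2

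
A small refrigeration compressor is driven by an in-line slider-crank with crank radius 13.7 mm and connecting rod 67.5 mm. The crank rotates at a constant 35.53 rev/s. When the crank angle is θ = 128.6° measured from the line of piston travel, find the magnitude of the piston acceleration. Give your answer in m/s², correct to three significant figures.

456

ω = 2π·35.5 = 223.2 rad/s
x(θ) = r cosθ + √(L² − r² sin²θ); with ω constant, a = ω²·d²x/dθ².
d²x/dθ² = −r cosθ − r²(cos2θ)/√u − r⁴ sin²2θ/(4u^{3/2}),  u = L² − r² sin²θ = 0.00444161 m².
Substituting r = 0.0137 m, L = 0.0675 m, θ = 128.6°: d²x/dθ² = +0.0091428 m.
a = ω²·d²x/dθ² = (223.2)²·(+0.0091428) = +455.65 m/s²;  |a| = 455.65 m/s².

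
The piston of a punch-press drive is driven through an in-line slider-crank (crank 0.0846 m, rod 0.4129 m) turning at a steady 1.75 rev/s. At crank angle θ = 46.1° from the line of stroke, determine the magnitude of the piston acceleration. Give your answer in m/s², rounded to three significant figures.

ω = 2π·1.75 = 11 rad/s
x(θ) = r cosθ + √(L² − r² sin²θ); with ω constant, a = ω²·d²x/dθ².
d²x/dθ² = −r cosθ − r²(cos2θ)/√u − r⁴ sin²2θ/(4u^{3/2}),  u = L² − r² sin²θ = 0.16677 m².
Substituting r = 0.0846 m, L = 0.4129 m, θ = 46.1°: d²x/dθ² = -0.058177 m.
a = ω²·d²x/dθ² = (11)²·(-0.058177) = -7.0337 m/s²;  |a| = 7.0337 m/s².

7.03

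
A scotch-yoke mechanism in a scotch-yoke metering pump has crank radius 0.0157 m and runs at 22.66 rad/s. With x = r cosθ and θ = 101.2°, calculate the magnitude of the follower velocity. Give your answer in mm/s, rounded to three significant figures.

ω = 22.66 rad/s
x = r cosθ ⇒ ẋ = −rω sinθ.
|v| = rω|sinθ| = 0.0157·22.66·|sin 101.2°| = 0.34899 m/s = 348.99 mm/s.

349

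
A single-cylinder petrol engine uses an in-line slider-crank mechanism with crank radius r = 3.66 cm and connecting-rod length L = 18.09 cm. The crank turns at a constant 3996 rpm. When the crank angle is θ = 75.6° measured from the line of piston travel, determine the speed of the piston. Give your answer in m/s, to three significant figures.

15.6

ω = 2π·3996/60 = 418.5 rad/s
For an in-line slider-crank, x = r cosθ + √(L² − r² sin²θ), so v = −rω sinθ·[1 + r cosθ/√(L² − r² sin²θ)].
With r = 0.0366 m, L = 0.1809 m, θ = 75.6°: √(L² − r² sin²θ) = 0.17739 m.
v = −0.0366·418.5·0.96858·[1 + 0.0366·0.24869/0.17739] = -15.596 m/s.
|v| = 15.596 m/s.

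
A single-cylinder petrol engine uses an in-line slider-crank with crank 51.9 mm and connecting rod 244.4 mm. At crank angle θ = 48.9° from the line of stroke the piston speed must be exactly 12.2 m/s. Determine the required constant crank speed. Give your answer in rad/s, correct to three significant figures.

For an in-line slider-crank, |v_piston| = rω|sinθ|·[1 + r cosθ/√(L² − r² sin²θ)].
With r = 0.0519 m, L = 0.2444 m, θ = 48.9°: the bracketed kinematic factor |dx/dθ| = 0.044641 m.
ω = v/|dx/dθ| = 12.2/0.044641 = 273.29 rad/s.

273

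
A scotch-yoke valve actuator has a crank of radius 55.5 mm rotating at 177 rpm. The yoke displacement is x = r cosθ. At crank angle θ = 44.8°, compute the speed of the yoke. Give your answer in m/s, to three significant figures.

ω = 18.54 rad/s (from 177 rpm).
x = r cosθ ⇒ ẋ = −rω sinθ.
|v| = rω|sinθ| = 0.0555·18.54·|sin 44.8°| = 0.72487 m/s.

0.725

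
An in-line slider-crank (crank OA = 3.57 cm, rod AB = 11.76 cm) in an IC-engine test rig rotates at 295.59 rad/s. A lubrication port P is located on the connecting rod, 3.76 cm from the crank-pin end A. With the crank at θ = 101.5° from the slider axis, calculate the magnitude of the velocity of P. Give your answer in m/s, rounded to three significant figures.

ω = 295.6 rad/s.  Crank-pin speed |V_A| = rω = 10.553 m/s, perpendicular to OA.
Rod angle: sinφ = −(r/L) sinθ ⇒ φ = -17.306°; ω_rod = −rω cosθ/√(L²−r²sin²θ) = +18.738 rad/s.
V_P = V_A + ω_rod × AP, with AP = 0.0376 m along the rod.
Components: V_Px = −rω sinθ − a·ω_rod·sinφ = -10.131 m/s;  V_Py = rω cosθ + a·ω_rod·cosφ = -1.4312 m/s.
|V_P| = √(V_Px² + V_Py²) = 10.232 m/s.

10.2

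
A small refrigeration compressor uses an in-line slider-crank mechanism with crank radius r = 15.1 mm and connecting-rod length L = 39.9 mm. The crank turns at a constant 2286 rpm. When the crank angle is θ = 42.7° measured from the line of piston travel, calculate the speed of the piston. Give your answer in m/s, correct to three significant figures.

3.16

ω = 2π·2286/60 = 239.4 rad/s
For an in-line slider-crank, x = r cosθ + √(L² − r² sin²θ), so v = −rω sinθ·[1 + r cosθ/√(L² − r² sin²θ)].
With r = 0.0151 m, L = 0.0399 m, θ = 42.7°: √(L² − r² sin²θ) = 0.038564 m.
v = −0.0151·239.4·0.67816·[1 + 0.0151·0.73491/0.038564] = -3.1568 m/s.
|v| = 3.1568 m/s.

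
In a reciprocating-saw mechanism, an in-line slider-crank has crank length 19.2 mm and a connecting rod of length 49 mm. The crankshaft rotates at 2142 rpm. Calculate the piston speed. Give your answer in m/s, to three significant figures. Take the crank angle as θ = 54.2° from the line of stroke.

ω = 2π·2142/60 = 224.3 rad/s
For an in-line slider-crank, x = r cosθ + √(L² − r² sin²θ), so v = −rω sinθ·[1 + r cosθ/√(L² − r² sin²θ)].
With r = 0.0192 m, L = 0.049 m, θ = 54.2°: √(L² − r² sin²θ) = 0.04646 m.
v = −0.0192·224.3·0.81106·[1 + 0.0192·0.58496/0.04646] = -4.3375 m/s.
|v| = 4.3375 m/s.

4.34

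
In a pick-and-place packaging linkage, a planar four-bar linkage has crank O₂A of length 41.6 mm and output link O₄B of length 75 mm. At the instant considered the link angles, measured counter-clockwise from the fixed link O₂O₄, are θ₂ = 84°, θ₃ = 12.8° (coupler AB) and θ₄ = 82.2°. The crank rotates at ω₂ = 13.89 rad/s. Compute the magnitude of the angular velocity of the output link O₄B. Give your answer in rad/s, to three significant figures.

7.79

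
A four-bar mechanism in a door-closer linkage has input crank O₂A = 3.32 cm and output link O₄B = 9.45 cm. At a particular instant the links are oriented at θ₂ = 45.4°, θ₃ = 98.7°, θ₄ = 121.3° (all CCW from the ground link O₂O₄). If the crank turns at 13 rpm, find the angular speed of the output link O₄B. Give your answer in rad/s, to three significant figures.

ω₂ = 1.361 rad/s (from 13 rpm).
Differentiating the loop-closure r₂e^{iθ₂}+r₃e^{iθ₃}=r₁+r₄e^{iθ₄} gives r₂ω₂e^{iθ₂}+r₃ω₃e^{iθ₃}=r₄ω₄e^{iθ₄}.
Eliminating the other unknown: ω₄ = r₂ω₂ sin(θ₂−θ₃) / [r₄ sin(θ₄−θ₃)].
Numerator sine = -0.80178; denominator sine = +0.38430.
Result = 0.0332·1.361·(-0.80178) / (0.0945·(+0.38430)) = -0.99785 rad/s; magnitude 0.99785 rad/s.

0.998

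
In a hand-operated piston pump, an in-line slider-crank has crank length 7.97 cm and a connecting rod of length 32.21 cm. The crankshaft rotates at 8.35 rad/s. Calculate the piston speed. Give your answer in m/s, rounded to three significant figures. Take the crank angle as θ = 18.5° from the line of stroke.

0.261

ω = 8.35 rad/s
For an in-line slider-crank, x = r cosθ + √(L² − r² sin²θ), so v = −rω sinθ·[1 + r cosθ/√(L² − r² sin²θ)].
With r = 0.0797 m, L = 0.3221 m, θ = 18.5°: √(L² − r² sin²θ) = 0.32111 m.
v = −0.0797·8.35·0.31730·[1 + 0.0797·0.94832/0.32111] = -0.26087 m/s.
|v| = 0.26087 m/s.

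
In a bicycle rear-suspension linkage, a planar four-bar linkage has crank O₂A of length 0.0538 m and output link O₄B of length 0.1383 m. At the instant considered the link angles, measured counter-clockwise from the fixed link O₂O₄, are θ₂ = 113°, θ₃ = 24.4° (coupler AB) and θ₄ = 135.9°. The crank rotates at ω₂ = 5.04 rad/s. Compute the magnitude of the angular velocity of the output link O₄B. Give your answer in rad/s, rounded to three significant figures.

2.11

ω₂ = 5.04 rad/s
Differentiating the loop-closure r₂e^{iθ₂}+r₃e^{iθ₃}=r₁+r₄e^{iθ₄} gives r₂ω₂e^{iθ₂}+r₃ω₃e^{iθ₃}=r₄ω₄e^{iθ₄}.
Eliminating the other unknown: ω₄ = r₂ω₂ sin(θ₂−θ₃) / [r₄ sin(θ₄−θ₃)].
Numerator sine = +0.99970; denominator sine = +0.93042.
Result = 0.0538·5.04·(+0.99970) / (0.1383·(+0.93042)) = +2.1066 rad/s; magnitude 2.1066 rad/s.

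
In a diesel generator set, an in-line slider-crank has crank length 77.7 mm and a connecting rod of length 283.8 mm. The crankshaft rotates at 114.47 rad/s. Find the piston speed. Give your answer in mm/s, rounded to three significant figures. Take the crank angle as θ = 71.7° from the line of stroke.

ω = 114.5 rad/s
For an in-line slider-crank, x = r cosθ + √(L² − r² sin²θ), so v = −rω sinθ·[1 + r cosθ/√(L² − r² sin²θ)].
With r = 0.0777 m, L = 0.2838 m, θ = 71.7°: √(L² − r² sin²θ) = 0.27404 m.
v = −0.0777·114.5·0.94943·[1 + 0.0777·0.31399/0.27404] = -9.1963 m/s.
|v| = 9.1963 m/s = 9196.3 mm/s.

9200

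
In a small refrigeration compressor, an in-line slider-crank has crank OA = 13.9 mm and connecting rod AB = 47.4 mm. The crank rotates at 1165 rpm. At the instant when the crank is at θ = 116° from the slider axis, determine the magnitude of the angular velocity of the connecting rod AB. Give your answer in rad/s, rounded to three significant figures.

16.3

ω = 122 rad/s (converted from 1165 rpm).
The rod makes angle φ with the slider axis where L sinφ = r sinθ; differentiating, L cosφ·φ̇ = r ω cosθ.
L cosφ = √(L² − r² sin²θ) = 0.045724 m.
|ω_rod| = r ω |cosθ| / √(L² − r² sin²θ) = 0.0139·122·0.43837/0.045724 = 16.258 rad/s.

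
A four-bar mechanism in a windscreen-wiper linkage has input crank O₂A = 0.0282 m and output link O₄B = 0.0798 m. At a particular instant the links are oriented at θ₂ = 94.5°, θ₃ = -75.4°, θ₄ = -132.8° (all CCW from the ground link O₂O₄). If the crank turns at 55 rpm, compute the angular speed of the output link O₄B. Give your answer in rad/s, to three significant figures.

0.424

ω₂ = 5.76 rad/s (from 55 rpm).
Differentiating the loop-closure r₂e^{iθ₂}+r₃e^{iθ₃}=r₁+r₄e^{iθ₄} gives r₂ω₂e^{iθ₂}+r₃ω₃e^{iθ₃}=r₄ω₄e^{iθ₄}.
Eliminating the other unknown: ω₄ = r₂ω₂ sin(θ₂−θ₃) / [r₄ sin(θ₄−θ₃)].
Numerator sine = +0.17537; denominator sine = -0.84245.
Result = 0.0282·5.76·(+0.17537) / (0.0798·(-0.84245)) = -0.42368 rad/s; magnitude 0.42368 rad/s.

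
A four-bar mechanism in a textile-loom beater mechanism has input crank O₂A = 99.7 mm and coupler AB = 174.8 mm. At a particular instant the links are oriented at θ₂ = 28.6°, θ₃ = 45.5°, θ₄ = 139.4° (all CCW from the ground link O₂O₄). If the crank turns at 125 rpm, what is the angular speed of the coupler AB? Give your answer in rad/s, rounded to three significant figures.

ω₂ = 13.09 rad/s (from 125 rpm).
Differentiating the loop-closure r₂e^{iθ₂}+r₃e^{iθ₃}=r₁+r₄e^{iθ₄} gives r₂ω₂e^{iθ₂}+r₃ω₃e^{iθ₃}=r₄ω₄e^{iθ₄}.
Eliminating the other unknown: ω₃ = r₂ω₂ sin(θ₄−θ₂) / [r₃ sin(θ₃−θ₄)].
Numerator sine = +0.93483; denominator sine = -0.99768.
Result = 0.0997·13.09·(+0.93483) / (0.1748·(-0.99768)) = -6.9957 rad/s; magnitude 6.9957 rad/s.

7.00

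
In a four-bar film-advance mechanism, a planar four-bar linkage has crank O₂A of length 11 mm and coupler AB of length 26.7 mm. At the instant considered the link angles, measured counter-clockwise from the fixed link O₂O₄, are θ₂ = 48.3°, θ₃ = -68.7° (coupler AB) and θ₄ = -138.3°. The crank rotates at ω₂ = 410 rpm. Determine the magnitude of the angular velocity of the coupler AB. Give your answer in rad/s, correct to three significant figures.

2.17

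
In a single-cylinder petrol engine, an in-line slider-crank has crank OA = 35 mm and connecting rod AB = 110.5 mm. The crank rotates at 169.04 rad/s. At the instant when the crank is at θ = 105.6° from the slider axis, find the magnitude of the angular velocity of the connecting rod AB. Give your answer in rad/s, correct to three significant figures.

15.1

ω = 169 rad/s
The rod makes angle φ with the slider axis where L sinφ = r sinθ; differentiating, L cosφ·φ̇ = r ω cosθ.
L cosφ = √(L² − r² sin²θ) = 0.10523 m.
|ω_rod| = r ω |cosθ| / √(L² − r² sin²θ) = 0.035·169·0.26892/0.10523 = 15.119 rad/s.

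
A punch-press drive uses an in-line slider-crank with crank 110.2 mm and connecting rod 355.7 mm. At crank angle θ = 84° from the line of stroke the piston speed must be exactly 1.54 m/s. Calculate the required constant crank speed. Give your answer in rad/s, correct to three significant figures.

13.6

For an in-line slider-crank, |v_piston| = rω|sinθ|·[1 + r cosθ/√(L² − r² sin²θ)].
With r = 0.1102 m, L = 0.3557 m, θ = 84°: the bracketed kinematic factor |dx/dθ| = 0.11333 m.
ω = v/|dx/dθ| = 1.54/0.11333 = 13.589 rad/s.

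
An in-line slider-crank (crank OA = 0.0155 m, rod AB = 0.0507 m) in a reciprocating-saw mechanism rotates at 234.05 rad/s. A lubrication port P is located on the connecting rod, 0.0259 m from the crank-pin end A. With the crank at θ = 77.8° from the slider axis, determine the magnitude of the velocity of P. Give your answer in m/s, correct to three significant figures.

ω = 234.1 rad/s.  Crank-pin speed |V_A| = rω = 3.6278 m/s, perpendicular to OA.
Rod angle: sinφ = −(r/L) sinθ ⇒ φ = -17.386°; ω_rod = −rω cosθ/√(L²−r²sin²θ) = -15.845 rad/s.
V_P = V_A + ω_rod × AP, with AP = 0.0259 m along the rod.
Components: V_Px = −rω sinθ − a·ω_rod·sinφ = -3.6685 m/s;  V_Py = rω cosθ + a·ω_rod·cosφ = +0.375 m/s.
|V_P| = √(V_Px² + V_Py²) = 3.6876 m/s.

3.69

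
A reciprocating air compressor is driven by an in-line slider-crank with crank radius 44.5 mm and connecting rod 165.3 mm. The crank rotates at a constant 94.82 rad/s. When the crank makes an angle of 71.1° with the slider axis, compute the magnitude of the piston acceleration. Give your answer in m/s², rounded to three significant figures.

ω = 94.82 rad/s
x(θ) = r cosθ + √(L² − r² sin²θ); with ω constant, a = ω²·d²x/dθ².
d²x/dθ² = −r cosθ − r²(cos2θ)/√u − r⁴ sin²2θ/(4u^{3/2}),  u = L² − r² sin²θ = 0.0255516 m².
Substituting r = 0.0445 m, L = 0.1653 m, θ = 71.1°: d²x/dθ² = -0.0047158 m.
a = ω²·d²x/dθ² = (94.82)²·(-0.0047158) = -42.399 m/s²;  |a| = 42.399 m/s².

42.4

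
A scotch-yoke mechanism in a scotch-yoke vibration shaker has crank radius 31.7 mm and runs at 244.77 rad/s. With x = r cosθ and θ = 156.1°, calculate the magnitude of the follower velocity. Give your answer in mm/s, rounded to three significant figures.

3140

ω = 244.8 rad/s
x = r cosθ ⇒ ẋ = −rω sinθ.
|v| = rω|sinθ| = 0.0317·244.8·|sin 156.1°| = 3.1436 m/s = 3143.6 mm/s.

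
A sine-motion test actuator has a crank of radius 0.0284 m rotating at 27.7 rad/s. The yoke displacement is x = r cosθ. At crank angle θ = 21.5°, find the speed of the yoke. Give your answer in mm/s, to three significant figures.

288

ω = 27.7 rad/s
x = r cosθ ⇒ ẋ = −rω sinθ.
|v| = rω|sinθ| = 0.0284·27.7·|sin 21.5°| = 0.28832 m/s = 288.32 mm/s.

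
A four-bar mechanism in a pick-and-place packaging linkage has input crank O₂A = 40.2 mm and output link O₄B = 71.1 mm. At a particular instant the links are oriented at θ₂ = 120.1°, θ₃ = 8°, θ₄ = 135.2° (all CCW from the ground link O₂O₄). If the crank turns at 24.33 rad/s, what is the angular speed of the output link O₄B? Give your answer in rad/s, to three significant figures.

16.0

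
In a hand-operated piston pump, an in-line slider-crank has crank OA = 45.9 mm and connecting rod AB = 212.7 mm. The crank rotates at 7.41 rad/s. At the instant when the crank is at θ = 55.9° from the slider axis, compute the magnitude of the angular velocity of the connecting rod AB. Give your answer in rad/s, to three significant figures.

ω = 7.41 rad/s
The rod makes angle φ with the slider axis where L sinφ = r sinθ; differentiating, L cosφ·φ̇ = r ω cosθ.
L cosφ = √(L² − r² sin²θ) = 0.20928 m.
|ω_rod| = r ω |cosθ| / √(L² − r² sin²θ) = 0.0459·7.41·0.56064/0.20928 = 0.91116 rad/s.

0.911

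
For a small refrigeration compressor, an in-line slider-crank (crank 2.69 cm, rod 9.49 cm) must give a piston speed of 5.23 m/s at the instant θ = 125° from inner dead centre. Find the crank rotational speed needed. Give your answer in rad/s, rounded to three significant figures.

For an in-line slider-crank, |v_piston| = rω|sinθ|·[1 + r cosθ/√(L² − r² sin²θ)].
With r = 0.0269 m, L = 0.0949 m, θ = 125°: the bracketed kinematic factor |dx/dθ| = 0.018352 m.
ω = v/|dx/dθ| = 5.23/0.018352 = 284.98 rad/s.

285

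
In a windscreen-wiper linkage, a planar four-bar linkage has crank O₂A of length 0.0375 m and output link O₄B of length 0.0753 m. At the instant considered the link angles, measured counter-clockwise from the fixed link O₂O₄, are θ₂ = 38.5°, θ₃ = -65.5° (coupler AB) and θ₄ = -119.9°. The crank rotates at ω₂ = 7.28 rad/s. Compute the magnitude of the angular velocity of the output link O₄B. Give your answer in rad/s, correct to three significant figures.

4.33

ω₂ = 7.28 rad/s
Differentiating the loop-closure r₂e^{iθ₂}+r₃e^{iθ₃}=r₁+r₄e^{iθ₄} gives r₂ω₂e^{iθ₂}+r₃ω₃e^{iθ₃}=r₄ω₄e^{iθ₄}.
Eliminating the other unknown: ω₄ = r₂ω₂ sin(θ₂−θ₃) / [r₄ sin(θ₄−θ₃)].
Numerator sine = +0.97030; denominator sine = -0.81310.
Result = 0.0375·7.28·(+0.97030) / (0.0753·(-0.81310)) = -4.3264 rad/s; magnitude 4.3264 rad/s.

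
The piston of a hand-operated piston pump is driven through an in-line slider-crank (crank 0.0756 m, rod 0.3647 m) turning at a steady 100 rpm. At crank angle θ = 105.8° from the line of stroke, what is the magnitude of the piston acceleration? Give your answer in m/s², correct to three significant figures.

3.75

ω = 2π·100/60 = 10.47 rad/s
x(θ) = r cosθ + √(L² − r² sin²θ); with ω constant, a = ω²·d²x/dθ².
d²x/dθ² = −r cosθ − r²(cos2θ)/√u − r⁴ sin²2θ/(4u^{3/2}),  u = L² − r² sin²θ = 0.127714 m².
Substituting r = 0.0756 m, L = 0.3647 m, θ = 105.8°: d²x/dθ² = +0.034157 m.
a = ω²·d²x/dθ² = (10.47)²·(+0.034157) = +3.7457 m/s²;  |a| = 3.7457 m/s².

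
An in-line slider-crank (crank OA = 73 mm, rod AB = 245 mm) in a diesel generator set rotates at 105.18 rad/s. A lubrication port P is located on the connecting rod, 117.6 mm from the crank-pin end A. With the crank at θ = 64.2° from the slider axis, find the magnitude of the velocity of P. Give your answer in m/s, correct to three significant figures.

ω = 105.2 rad/s.  Crank-pin speed |V_A| = rω = 7.6781 m/s, perpendicular to OA.
Rod angle: sinφ = −(r/L) sinθ ⇒ φ = -15.561°; ω_rod = −rω cosθ/√(L²−r²sin²θ) = -14.159 rad/s.
V_P = V_A + ω_rod × AP, with AP = 0.1176 m along the rod.
Components: V_Px = −rω sinθ − a·ω_rod·sinφ = -7.3594 m/s;  V_Py = rω cosθ + a·ω_rod·cosφ = +1.7377 m/s.
|V_P| = √(V_Px² + V_Py²) = 7.5618 m/s.

7.56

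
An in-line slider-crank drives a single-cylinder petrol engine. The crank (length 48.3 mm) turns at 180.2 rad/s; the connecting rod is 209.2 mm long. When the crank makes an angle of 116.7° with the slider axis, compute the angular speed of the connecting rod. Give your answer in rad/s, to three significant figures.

19.1

ω = 180.2 rad/s
The rod makes angle φ with the slider axis where L sinφ = r sinθ; differentiating, L cosφ·φ̇ = r ω cosθ.
L cosφ = √(L² − r² sin²θ) = 0.2047 m.
|ω_rod| = r ω |cosθ| / √(L² − r² sin²θ) = 0.0483·180.2·0.44932/0.2047 = 19.104 rad/s.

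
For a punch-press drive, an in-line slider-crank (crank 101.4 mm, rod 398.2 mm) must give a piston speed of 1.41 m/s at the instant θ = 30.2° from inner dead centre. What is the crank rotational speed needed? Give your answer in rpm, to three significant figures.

For an in-line slider-crank, |v_piston| = rω|sinθ|·[1 + r cosθ/√(L² − r² sin²θ)].
With r = 0.1014 m, L = 0.3982 m, θ = 30.2°: the bracketed kinematic factor |dx/dθ| = 0.062325 m.
ω = v/|dx/dθ| = 1.41/0.062325 = 22.623 rad/s.
N = 60ω/(2π) = 216.04 rpm.

216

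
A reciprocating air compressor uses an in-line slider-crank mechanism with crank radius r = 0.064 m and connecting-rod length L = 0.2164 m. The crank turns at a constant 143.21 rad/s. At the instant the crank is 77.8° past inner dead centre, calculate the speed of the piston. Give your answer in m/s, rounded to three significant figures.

ω = 143.2 rad/s
For an in-line slider-crank, x = r cosθ + √(L² − r² sin²θ), so v = −rω sinθ·[1 + r cosθ/√(L² − r² sin²θ)].
With r = 0.064 m, L = 0.2164 m, θ = 77.8°: √(L² − r² sin²θ) = 0.20716 m.
v = −0.064·143.2·0.97742·[1 + 0.064·0.21132/0.20716] = -9.5433 m/s.
|v| = 9.5433 m/s.

9.54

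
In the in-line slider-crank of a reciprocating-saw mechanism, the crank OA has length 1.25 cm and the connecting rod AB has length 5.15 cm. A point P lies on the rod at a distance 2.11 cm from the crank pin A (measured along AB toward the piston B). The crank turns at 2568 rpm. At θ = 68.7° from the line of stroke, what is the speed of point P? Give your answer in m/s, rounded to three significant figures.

3.33

ω = 268.9 rad/s.  Crank-pin speed |V_A| = rω = 3.3615 m/s, perpendicular to OA.
Rod angle: sinφ = −(r/L) sinθ ⇒ φ = -13.070°; ω_rod = −rω cosθ/√(L²−r²sin²θ) = -24.341 rad/s.
V_P = V_A + ω_rod × AP, with AP = 0.0211 m along the rod.
Components: V_Px = −rω sinθ − a·ω_rod·sinφ = -3.248 m/s;  V_Py = rω cosθ + a·ω_rod·cosφ = +0.72079 m/s.
|V_P| = √(V_Px² + V_Py²) = 3.327 m/s.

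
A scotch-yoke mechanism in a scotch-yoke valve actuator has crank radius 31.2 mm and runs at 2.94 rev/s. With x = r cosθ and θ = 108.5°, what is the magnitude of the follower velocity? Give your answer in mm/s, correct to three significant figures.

547

ω = 18.47 rad/s (from 2.94 rev/s).
x = r cosθ ⇒ ẋ = −rω sinθ.
|v| = rω|sinθ| = 0.0312·18.47·|sin 108.5°| = 0.54656 m/s = 546.56 mm/s.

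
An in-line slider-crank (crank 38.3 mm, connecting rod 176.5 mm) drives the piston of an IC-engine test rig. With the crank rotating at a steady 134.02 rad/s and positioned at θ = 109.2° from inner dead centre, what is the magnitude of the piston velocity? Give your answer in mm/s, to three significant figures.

4490

ω = 134 rad/s
For an in-line slider-crank, x = r cosθ + √(L² − r² sin²θ), so v = −rω sinθ·[1 + r cosθ/√(L² − r² sin²θ)].
With r = 0.0383 m, L = 0.1765 m, θ = 109.2°: √(L² − r² sin²θ) = 0.17275 m.
v = −0.0383·134·0.94438·[1 + 0.0383·-0.32887/0.17275] = -4.494 m/s.
|v| = 4.494 m/s = 4494 mm/s.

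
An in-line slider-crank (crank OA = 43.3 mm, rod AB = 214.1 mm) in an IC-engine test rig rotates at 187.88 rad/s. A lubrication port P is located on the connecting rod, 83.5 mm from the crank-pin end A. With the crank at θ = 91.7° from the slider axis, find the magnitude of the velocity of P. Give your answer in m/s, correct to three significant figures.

8.11

ω = 187.9 rad/s.  Crank-pin speed |V_A| = rω = 8.1352 m/s, perpendicular to OA.
Rod angle: sinφ = −(r/L) sinθ ⇒ φ = -11.663°; ω_rod = −rω cosθ/√(L²−r²sin²θ) = +1.151 rad/s.
V_P = V_A + ω_rod × AP, with AP = 0.0835 m along the rod.
Components: V_Px = −rω sinθ − a·ω_rod·sinφ = -8.1122 m/s;  V_Py = rω cosθ + a·ω_rod·cosφ = -0.14722 m/s.
|V_P| = √(V_Px² + V_Py²) = 8.1135 m/s.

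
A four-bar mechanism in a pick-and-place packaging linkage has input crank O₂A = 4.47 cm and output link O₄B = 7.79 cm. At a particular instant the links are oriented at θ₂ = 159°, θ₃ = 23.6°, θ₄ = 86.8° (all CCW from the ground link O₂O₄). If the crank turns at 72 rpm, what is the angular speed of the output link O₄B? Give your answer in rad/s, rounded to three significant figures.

3.40

ω₂ = 7.54 rad/s (from 72 rpm).
Differentiating the loop-closure r₂e^{iθ₂}+r₃e^{iθ₃}=r₁+r₄e^{iθ₄} gives r₂ω₂e^{iθ₂}+r₃ω₃e^{iθ₃}=r₄ω₄e^{iθ₄}.
Eliminating the other unknown: ω₄ = r₂ω₂ sin(θ₂−θ₃) / [r₄ sin(θ₄−θ₃)].
Numerator sine = +0.70215; denominator sine = +0.89259.
Result = 0.0447·7.54·(+0.70215) / (0.0779·(+0.89259)) = +3.4034 rad/s; magnitude 3.4034 rad/s.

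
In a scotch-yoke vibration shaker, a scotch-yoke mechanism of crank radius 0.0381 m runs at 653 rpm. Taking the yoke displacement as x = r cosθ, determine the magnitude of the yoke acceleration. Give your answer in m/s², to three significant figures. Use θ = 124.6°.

101

ω = 68.38 rad/s (from 653 rpm).
x = r cosθ ⇒ ẍ = −rω² cosθ (ω constant).
|a| = rω²|cosθ| = 0.0381·(68.38)²·|cos 124.6°| = 101.17 m/s².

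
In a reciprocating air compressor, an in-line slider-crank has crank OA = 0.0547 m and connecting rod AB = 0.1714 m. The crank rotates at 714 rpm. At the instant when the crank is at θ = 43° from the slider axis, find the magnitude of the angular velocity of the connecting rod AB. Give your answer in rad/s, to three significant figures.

ω = 74.77 rad/s (converted from 714 rpm).
The rod makes angle φ with the slider axis where L sinφ = r sinθ; differentiating, L cosφ·φ̇ = r ω cosθ.
L cosφ = √(L² − r² sin²θ) = 0.16729 m.
|ω_rod| = r ω |cosθ| / √(L² − r² sin²θ) = 0.0547·74.77·0.73135/0.16729 = 17.88 rad/s.

17.9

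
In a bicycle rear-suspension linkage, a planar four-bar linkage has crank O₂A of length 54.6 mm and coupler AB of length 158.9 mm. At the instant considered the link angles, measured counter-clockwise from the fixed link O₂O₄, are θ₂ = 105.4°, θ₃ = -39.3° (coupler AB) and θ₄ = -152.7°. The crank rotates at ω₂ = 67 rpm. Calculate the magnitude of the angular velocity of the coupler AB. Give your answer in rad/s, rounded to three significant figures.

ω₂ = 7.016 rad/s (from 67 rpm).
Differentiating the loop-closure r₂e^{iθ₂}+r₃e^{iθ₃}=r₁+r₄e^{iθ₄} gives r₂ω₂e^{iθ₂}+r₃ω₃e^{iθ₃}=r₄ω₄e^{iθ₄}.
Eliminating the other unknown: ω₃ = r₂ω₂ sin(θ₄−θ₂) / [r₃ sin(θ₃−θ₄)].
Numerator sine = +0.97851; denominator sine = +0.91775.
Result = 0.0546·7.016·(+0.97851) / (0.1589·(+0.91775)) = +2.5705 rad/s; magnitude 2.5705 rad/s.

2.57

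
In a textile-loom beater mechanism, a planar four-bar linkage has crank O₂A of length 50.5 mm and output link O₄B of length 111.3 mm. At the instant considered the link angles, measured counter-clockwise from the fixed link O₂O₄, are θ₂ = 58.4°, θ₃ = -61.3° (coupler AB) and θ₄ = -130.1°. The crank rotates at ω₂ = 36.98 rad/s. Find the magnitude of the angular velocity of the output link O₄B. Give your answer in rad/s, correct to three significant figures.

ω₂ = 36.98 rad/s
Differentiating the loop-closure r₂e^{iθ₂}+r₃e^{iθ₃}=r₁+r₄e^{iθ₄} gives r₂ω₂e^{iθ₂}+r₃ω₃e^{iθ₃}=r₄ω₄e^{iθ₄}.
Eliminating the other unknown: ω₄ = r₂ω₂ sin(θ₂−θ₃) / [r₄ sin(θ₄−θ₃)].
Numerator sine = +0.86863; denominator sine = -0.93232.
Result = 0.0505·36.98·(+0.86863) / (0.1113·(-0.93232)) = -15.633 rad/s; magnitude 15.633 rad/s.

15.6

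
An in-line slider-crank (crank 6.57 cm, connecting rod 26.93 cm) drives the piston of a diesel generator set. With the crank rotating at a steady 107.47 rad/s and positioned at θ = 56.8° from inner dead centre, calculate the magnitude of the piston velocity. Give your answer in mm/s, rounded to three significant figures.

6710

ω = 107.5 rad/s
For an in-line slider-crank, x = r cosθ + √(L² − r² sin²θ), so v = −rω sinθ·[1 + r cosθ/√(L² − r² sin²θ)].
With r = 0.0657 m, L = 0.2693 m, θ = 56.8°: √(L² − r² sin²θ) = 0.26363 m.
v = −0.0657·107.5·0.83676·[1 + 0.0657·0.54756/0.26363] = -6.7144 m/s.
|v| = 6.7144 m/s = 6714.4 mm/s.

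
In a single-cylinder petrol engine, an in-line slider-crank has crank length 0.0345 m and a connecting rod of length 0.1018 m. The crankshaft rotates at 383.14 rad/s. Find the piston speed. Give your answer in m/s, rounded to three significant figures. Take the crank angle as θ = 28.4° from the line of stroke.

ω = 383.1 rad/s
For an in-line slider-crank, x = r cosθ + √(L² − r² sin²θ), so v = −rω sinθ·[1 + r cosθ/√(L² − r² sin²θ)].
With r = 0.0345 m, L = 0.1018 m, θ = 28.4°: √(L² − r² sin²θ) = 0.10047 m.
v = −0.0345·383.1·0.47562·[1 + 0.0345·0.87965/0.10047] = -8.186 m/s.
|v| = 8.186 m/s.

8.19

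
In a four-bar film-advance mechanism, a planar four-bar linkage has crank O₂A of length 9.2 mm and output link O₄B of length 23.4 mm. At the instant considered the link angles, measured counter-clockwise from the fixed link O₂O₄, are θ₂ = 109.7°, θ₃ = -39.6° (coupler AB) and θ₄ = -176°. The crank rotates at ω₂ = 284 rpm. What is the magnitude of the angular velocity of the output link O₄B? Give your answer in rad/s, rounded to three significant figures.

ω₂ = 29.74 rad/s (from 284 rpm).
Differentiating the loop-closure r₂e^{iθ₂}+r₃e^{iθ₃}=r₁+r₄e^{iθ₄} gives r₂ω₂e^{iθ₂}+r₃ω₃e^{iθ₃}=r₄ω₄e^{iθ₄}.
Eliminating the other unknown: ω₄ = r₂ω₂ sin(θ₂−θ₃) / [r₄ sin(θ₄−θ₃)].
Numerator sine = +0.51054; denominator sine = -0.68962.
Result = 0.0092·29.74·(+0.51054) / (0.0234·(-0.68962)) = -8.6565 rad/s; magnitude 8.6565 rad/s.

8.66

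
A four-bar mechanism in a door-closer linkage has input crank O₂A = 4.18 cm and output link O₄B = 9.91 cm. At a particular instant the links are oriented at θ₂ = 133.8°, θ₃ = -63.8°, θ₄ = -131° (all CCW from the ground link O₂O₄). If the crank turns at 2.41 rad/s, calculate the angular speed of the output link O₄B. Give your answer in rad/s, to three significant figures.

ω₂ = 2.41 rad/s
Differentiating the loop-closure r₂e^{iθ₂}+r₃e^{iθ₃}=r₁+r₄e^{iθ₄} gives r₂ω₂e^{iθ₂}+r₃ω₃e^{iθ₃}=r₄ω₄e^{iθ₄}.
Eliminating the other unknown: ω₄ = r₂ω₂ sin(θ₂−θ₃) / [r₄ sin(θ₄−θ₃)].
Numerator sine = -0.30237; denominator sine = -0.92186.
Result = 0.0418·2.41·(-0.30237) / (0.0991·(-0.92186)) = +0.33342 rad/s; magnitude 0.33342 rad/s.

0.333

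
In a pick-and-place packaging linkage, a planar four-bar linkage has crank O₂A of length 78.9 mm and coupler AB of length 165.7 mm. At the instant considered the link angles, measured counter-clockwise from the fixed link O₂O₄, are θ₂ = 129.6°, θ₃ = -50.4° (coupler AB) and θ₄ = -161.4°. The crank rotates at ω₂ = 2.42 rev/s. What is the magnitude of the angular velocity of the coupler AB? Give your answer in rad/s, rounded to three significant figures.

7.24

ω₂ = 15.21 rad/s (from 2.42 rev/s).
Differentiating the loop-closure r₂e^{iθ₂}+r₃e^{iθ₃}=r₁+r₄e^{iθ₄} gives r₂ω₂e^{iθ₂}+r₃ω₃e^{iθ₃}=r₄ω₄e^{iθ₄}.
Eliminating the other unknown: ω₃ = r₂ω₂ sin(θ₄−θ₂) / [r₃ sin(θ₃−θ₄)].
Numerator sine = +0.93358; denominator sine = +0.93358.
Result = 0.0789·15.21·(+0.93358) / (0.1657·(+0.93358)) = +7.2402 rad/s; magnitude 7.2402 rad/s.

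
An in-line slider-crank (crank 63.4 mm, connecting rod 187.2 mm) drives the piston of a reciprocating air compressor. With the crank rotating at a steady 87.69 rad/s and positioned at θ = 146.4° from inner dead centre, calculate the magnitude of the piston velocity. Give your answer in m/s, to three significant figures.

2.19

ω = 87.69 rad/s
For an in-line slider-crank, x = r cosθ + √(L² − r² sin²θ), so v = −rω sinθ·[1 + r cosθ/√(L² − r² sin²θ)].
With r = 0.0634 m, L = 0.1872 m, θ = 146.4°: √(L² − r² sin²θ) = 0.18388 m.
v = −0.0634·87.69·0.55339·[1 + 0.0634·-0.83292/0.18388] = -2.1931 m/s.
|v| = 2.1931 m/s.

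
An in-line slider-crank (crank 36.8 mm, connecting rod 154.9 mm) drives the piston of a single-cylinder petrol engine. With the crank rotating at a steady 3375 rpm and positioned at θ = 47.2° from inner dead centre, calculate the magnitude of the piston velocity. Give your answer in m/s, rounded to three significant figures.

11.1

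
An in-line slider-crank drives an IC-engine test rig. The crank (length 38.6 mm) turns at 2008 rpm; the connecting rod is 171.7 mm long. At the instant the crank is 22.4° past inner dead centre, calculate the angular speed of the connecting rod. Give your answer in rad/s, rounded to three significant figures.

ω = 210.3 rad/s (converted from 2008 rpm).
The rod makes angle φ with the slider axis where L sinφ = r sinθ; differentiating, L cosφ·φ̇ = r ω cosθ.
L cosφ = √(L² − r² sin²θ) = 0.17107 m.
|ω_rod| = r ω |cosθ| / √(L² − r² sin²θ) = 0.0386·210.3·0.92455/0.17107 = 43.867 rad/s.

43.9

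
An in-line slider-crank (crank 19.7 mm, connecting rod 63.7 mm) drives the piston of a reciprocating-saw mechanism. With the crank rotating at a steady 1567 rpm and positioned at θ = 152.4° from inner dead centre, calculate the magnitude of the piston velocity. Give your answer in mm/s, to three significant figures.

1080

ω = 2π·1567/60 = 164.1 rad/s
For an in-line slider-crank, x = r cosθ + √(L² − r² sin²θ), so v = −rω sinθ·[1 + r cosθ/√(L² − r² sin²θ)].
With r = 0.0197 m, L = 0.0637 m, θ = 152.4°: √(L² − r² sin²θ) = 0.063043 m.
v = −0.0197·164.1·0.46330·[1 + 0.0197·-0.88620/0.063043] = -1.0829 m/s.
|v| = 1.0829 m/s = 1082.9 mm/s.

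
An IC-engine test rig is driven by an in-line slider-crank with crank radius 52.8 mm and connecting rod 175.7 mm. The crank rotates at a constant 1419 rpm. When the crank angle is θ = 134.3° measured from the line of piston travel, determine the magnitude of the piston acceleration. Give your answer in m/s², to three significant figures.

ω = 2π·1419/60 = 148.6 rad/s
x(θ) = r cosθ + √(L² − r² sin²θ); with ω constant, a = ω²·d²x/dθ².
d²x/dθ² = −r cosθ − r²(cos2θ)/√u − r⁴ sin²2θ/(4u^{3/2}),  u = L² − r² sin²θ = 0.0294425 m².
Substituting r = 0.0528 m, L = 0.1757 m, θ = 134.3°: d²x/dθ² = +0.036889 m.
a = ω²·d²x/dθ² = (148.6)²·(+0.036889) = +814.55 m/s²;  |a| = 814.55 m/s².

815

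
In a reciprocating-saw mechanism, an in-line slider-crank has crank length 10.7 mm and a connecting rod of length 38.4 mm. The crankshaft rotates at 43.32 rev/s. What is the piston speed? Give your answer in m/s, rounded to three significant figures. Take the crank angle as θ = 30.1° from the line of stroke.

ω = 2π·43.3 = 272.2 rad/s
For an in-line slider-crank, x = r cosθ + √(L² − r² sin²θ), so v = −rω sinθ·[1 + r cosθ/√(L² − r² sin²θ)].
With r = 0.0107 m, L = 0.0384 m, θ = 30.1°: √(L² − r² sin²θ) = 0.038023 m.
v = −0.0107·272.2·0.50151·[1 + 0.0107·0.86515/0.038023] = -1.8162 m/s.
|v| = 1.8162 m/s.

1.82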